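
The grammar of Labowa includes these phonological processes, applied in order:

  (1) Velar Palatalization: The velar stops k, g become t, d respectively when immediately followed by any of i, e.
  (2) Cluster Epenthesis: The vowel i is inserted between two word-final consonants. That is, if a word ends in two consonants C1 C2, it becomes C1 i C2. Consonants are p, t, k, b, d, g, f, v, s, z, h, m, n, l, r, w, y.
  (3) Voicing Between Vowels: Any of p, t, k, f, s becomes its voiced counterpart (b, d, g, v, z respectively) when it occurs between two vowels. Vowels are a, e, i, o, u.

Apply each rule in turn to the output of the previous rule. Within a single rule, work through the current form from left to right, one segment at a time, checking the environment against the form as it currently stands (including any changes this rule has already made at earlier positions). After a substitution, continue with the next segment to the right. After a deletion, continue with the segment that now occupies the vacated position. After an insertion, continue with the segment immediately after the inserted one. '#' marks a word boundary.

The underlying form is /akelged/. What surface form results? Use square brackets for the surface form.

(1) Velar Palatalization: [akelged] → [atelded]
(2) Cluster Epenthesis: no change — [atelded]
(3) Voicing Between Vowels: [atelded] → [adelded]

[adelded]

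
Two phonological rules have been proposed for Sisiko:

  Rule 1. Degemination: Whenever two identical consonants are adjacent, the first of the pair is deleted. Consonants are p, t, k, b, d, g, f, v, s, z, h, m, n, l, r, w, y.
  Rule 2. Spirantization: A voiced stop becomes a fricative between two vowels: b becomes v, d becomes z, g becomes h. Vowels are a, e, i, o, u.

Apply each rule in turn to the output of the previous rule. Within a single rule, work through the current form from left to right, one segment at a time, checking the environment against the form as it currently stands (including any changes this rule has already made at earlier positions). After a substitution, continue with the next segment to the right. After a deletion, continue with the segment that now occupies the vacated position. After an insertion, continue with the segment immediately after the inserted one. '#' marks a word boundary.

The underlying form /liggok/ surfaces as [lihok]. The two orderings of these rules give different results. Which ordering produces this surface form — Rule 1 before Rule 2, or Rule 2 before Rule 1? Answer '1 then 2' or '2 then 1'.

1 then 2

Order 1 then 2:
  1 Degemination: [liggok] → [ligok]
  2 Spirantization: [ligok] → [lihok]
  result: [lihok]
Order 2 then 1:
  2 Spirantization: no change — [liggok]
  1 Degemination: [liggok] → [ligok]
  result: [ligok]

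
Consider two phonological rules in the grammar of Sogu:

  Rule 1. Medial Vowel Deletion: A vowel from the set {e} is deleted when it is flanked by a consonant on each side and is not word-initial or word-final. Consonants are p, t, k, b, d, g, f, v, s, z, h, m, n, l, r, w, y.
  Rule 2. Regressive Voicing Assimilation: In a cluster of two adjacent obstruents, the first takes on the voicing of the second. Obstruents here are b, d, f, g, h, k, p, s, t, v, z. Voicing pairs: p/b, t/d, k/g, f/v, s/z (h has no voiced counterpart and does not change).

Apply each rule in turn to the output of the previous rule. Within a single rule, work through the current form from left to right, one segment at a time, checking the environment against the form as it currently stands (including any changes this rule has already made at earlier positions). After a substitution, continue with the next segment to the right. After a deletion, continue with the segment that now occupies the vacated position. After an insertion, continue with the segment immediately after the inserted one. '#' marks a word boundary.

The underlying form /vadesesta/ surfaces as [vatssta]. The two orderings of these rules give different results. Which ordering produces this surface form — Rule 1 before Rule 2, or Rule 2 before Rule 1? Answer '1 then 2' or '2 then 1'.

Order 1 then 2:
  1 Medial Vowel Deletion: [vadesesta] → [vadssta]
  2 Regressive Voicing Assimilation: [vadssta] → [vatssta]
  result: [vatssta]
Order 2 then 1:
  2 Regressive Voicing Assimilation: no change — [vadesesta]
  1 Medial Vowel Deletion: [vadesesta] → [vadssta]
  result: [vadssta]

1 then 2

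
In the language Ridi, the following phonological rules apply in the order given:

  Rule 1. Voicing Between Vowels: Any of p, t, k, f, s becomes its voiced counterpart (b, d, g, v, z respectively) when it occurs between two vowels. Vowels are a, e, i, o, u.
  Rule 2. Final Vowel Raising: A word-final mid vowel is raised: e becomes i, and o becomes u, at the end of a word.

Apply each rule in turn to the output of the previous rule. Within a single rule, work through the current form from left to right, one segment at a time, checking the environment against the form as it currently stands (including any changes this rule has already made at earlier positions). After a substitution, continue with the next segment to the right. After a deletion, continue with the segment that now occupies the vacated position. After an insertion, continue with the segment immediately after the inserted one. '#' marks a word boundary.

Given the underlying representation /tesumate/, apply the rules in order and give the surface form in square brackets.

Rule 1 Voicing Between Vowels: [tesumate] → [tezumade]
Rule 2 Final Vowel Raising: [tezumade] → [tezumadi]

[tezumadi]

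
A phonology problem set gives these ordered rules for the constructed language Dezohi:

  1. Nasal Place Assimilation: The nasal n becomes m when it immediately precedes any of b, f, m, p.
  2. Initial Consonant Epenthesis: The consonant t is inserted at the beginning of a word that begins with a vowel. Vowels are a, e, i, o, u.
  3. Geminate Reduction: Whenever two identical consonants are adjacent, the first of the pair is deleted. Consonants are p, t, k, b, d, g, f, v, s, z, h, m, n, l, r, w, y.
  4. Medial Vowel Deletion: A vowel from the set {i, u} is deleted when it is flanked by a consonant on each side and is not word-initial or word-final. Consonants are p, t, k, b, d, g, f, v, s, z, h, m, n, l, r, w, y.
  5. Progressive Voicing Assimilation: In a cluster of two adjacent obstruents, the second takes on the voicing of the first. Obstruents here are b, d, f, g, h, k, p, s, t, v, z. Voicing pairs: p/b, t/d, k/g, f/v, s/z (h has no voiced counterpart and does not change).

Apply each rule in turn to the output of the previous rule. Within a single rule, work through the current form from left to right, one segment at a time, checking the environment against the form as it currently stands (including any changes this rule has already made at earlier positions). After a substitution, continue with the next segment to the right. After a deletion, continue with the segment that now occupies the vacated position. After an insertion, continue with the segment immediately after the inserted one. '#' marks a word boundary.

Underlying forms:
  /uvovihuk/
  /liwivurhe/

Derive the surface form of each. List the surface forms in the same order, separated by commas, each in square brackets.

[tfovhk], [lwvrhe]

/uvovihuk/:
  1 Nasal Place Assimilation: no change — [uvovihuk]
  2 Initial Consonant Epenthesis: [uvovihuk] → [tuvovihuk]
  3 Geminate Reduction: no change — [tuvovihuk]
  4 Medial Vowel Deletion: [tuvovihuk] → [tvovhk]
  5 Progressive Voicing Assimilation: [tvovhk] → [tfovhk]
/liwivurhe/:
  1 Nasal Place Assimilation: no change — [liwivurhe]
  2 Initial Consonant Epenthesis: no change — [liwivurhe]
  3 Geminate Reduction: no change — [liwivurhe]
  4 Medial Vowel Deletion: [liwivurhe] → [lwvrhe]
  5 Progressive Voicing Assimilation: no change — [lwvrhe]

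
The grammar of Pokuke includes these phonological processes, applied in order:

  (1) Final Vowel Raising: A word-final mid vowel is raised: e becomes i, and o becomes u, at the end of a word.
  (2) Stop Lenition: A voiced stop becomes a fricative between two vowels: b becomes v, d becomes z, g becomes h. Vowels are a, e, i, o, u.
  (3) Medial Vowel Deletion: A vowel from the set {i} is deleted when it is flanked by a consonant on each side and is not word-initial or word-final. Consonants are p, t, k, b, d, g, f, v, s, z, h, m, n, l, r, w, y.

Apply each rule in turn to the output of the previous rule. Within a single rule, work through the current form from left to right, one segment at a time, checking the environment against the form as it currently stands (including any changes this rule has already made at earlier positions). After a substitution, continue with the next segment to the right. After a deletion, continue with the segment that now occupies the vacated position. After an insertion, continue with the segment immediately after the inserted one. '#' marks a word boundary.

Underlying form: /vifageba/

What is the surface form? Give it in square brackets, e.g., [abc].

(1) Final Vowel Raising: no change — [vifageba]
(2) Stop Lenition: [vifageba] → [vifaheva]
(3) Medial Vowel Deletion: [vifaheva] → [vfaheva]

[vfaheva]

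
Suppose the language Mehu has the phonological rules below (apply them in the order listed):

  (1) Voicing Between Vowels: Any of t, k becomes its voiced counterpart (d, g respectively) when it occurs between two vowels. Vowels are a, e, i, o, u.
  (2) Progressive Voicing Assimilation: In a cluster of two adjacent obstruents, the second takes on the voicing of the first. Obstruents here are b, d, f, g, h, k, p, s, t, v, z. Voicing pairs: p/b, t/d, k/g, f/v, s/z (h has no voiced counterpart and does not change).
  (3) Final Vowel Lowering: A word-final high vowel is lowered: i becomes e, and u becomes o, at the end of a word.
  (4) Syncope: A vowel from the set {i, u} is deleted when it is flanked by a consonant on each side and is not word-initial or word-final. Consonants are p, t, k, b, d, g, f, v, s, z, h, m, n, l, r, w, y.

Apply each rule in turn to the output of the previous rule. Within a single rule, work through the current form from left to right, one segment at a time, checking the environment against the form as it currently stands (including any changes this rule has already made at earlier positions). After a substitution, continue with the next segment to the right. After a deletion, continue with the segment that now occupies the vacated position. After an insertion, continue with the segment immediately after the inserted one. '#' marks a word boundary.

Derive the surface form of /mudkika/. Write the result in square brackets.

(1) Voicing Between Vowels: [mudkika] → [mudkiga]
(2) Progressive Voicing Assimilation: [mudkiga] → [mudgiga]
(3) Final Vowel Lowering: no change — [mudgiga]
(4) Syncope: [mudgiga] → [mdgga]

[mdgga]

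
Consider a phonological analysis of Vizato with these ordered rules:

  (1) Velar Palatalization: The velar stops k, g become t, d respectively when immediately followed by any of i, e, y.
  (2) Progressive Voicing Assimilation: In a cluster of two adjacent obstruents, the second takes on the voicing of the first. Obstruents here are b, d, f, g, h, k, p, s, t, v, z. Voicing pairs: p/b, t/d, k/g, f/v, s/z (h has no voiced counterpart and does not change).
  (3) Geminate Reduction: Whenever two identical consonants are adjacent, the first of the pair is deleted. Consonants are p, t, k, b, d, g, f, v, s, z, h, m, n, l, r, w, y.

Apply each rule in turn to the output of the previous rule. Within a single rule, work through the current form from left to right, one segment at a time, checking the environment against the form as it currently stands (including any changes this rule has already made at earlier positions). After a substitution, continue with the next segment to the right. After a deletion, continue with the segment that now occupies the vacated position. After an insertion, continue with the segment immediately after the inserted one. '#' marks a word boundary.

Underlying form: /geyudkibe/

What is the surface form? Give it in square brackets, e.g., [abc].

(1) Velar Palatalization: [geyudkibe] → [deyudtibe]
(2) Progressive Voicing Assimilation: [deyudtibe] → [deyuddibe]
(3) Geminate Reduction: [deyuddibe] → [deyudibe]

[deyudibe]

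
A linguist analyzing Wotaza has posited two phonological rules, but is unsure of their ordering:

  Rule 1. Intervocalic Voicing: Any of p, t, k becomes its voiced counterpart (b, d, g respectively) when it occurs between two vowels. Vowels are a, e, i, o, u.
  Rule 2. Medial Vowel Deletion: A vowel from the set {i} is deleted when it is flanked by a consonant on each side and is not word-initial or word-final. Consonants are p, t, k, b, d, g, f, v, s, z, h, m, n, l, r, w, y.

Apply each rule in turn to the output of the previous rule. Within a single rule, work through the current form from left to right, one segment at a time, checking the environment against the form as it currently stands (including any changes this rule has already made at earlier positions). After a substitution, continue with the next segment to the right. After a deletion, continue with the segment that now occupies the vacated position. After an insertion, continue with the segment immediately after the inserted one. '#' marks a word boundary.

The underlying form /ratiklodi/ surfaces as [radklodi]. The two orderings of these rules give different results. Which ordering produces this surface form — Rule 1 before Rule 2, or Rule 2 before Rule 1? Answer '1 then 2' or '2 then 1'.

Order 1 then 2:
  1 Intervocalic Voicing: [ratiklodi] → [radiklodi]
  2 Medial Vowel Deletion: [radiklodi] → [radklodi]
  result: [radklodi]
Order 2 then 1:
  2 Medial Vowel Deletion: [ratiklodi] → [ratklodi]
  1 Intervocalic Voicing: no change — [ratklodi]
  result: [ratklodi]

1 then 2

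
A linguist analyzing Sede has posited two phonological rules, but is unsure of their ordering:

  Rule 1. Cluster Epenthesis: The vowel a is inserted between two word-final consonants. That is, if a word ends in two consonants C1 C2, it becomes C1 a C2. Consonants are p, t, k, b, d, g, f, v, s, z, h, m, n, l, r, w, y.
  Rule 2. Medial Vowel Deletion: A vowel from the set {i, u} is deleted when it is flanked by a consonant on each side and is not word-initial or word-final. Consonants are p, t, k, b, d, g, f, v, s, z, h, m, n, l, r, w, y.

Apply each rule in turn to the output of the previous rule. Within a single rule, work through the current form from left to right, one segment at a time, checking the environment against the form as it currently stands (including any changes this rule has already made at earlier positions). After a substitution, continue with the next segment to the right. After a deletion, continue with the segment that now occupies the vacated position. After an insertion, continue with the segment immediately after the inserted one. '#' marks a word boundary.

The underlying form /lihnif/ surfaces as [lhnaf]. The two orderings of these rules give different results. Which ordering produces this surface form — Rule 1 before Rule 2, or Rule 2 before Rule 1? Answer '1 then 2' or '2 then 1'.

2 then 1

Order 1 then 2:
  1 Cluster Epenthesis: no change — [lihnif]
  2 Medial Vowel Deletion: [lihnif] → [lhnf]
  result: [lhnf]
Order 2 then 1:
  2 Medial Vowel Deletion: [lihnif] → [lhnf]
  1 Cluster Epenthesis: [lhnf] → [lhnaf]
  result: [lhnaf]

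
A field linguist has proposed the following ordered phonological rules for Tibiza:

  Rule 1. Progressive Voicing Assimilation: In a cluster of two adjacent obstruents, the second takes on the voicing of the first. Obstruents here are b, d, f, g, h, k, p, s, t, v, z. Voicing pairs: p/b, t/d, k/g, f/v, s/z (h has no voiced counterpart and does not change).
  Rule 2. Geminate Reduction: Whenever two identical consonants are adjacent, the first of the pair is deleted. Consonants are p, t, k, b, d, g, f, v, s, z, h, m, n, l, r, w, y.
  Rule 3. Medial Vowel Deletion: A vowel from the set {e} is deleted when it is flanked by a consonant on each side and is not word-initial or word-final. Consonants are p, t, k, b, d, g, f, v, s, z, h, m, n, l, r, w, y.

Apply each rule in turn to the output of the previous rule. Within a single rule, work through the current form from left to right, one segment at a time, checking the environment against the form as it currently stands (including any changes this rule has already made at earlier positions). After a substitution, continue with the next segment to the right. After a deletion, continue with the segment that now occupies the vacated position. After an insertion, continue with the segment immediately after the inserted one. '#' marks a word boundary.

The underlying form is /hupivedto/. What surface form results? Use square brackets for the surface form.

[hupivdo]

Rule 1 Progressive Voicing Assimilation: [hupivedto] → [hupiveddo]
Rule 2 Geminate Reduction: [hupiveddo] → [hupivedo]
Rule 3 Medial Vowel Deletion: [hupivedo] → [hupivdo]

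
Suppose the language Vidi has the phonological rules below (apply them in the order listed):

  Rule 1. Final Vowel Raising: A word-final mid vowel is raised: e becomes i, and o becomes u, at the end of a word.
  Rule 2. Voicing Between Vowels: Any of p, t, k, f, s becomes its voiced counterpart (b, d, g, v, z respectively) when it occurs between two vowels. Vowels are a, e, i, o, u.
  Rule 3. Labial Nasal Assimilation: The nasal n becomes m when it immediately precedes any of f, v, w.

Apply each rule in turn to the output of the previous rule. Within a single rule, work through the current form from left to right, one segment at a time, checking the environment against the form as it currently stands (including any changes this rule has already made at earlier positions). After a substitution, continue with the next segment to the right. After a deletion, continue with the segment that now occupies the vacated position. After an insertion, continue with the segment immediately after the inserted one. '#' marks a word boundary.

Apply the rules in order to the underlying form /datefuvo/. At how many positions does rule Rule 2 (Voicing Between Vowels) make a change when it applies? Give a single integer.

2

Rule 1 Final Vowel Raising: [datefuvo] → [datefuvu]
Rule 2 Voicing Between Vowels: [datefuvu] → [dadevuvu]
Rule 3 Labial Nasal Assimilation: no change — [dadevuvu]
Rule Rule 2 changed 2 position(s).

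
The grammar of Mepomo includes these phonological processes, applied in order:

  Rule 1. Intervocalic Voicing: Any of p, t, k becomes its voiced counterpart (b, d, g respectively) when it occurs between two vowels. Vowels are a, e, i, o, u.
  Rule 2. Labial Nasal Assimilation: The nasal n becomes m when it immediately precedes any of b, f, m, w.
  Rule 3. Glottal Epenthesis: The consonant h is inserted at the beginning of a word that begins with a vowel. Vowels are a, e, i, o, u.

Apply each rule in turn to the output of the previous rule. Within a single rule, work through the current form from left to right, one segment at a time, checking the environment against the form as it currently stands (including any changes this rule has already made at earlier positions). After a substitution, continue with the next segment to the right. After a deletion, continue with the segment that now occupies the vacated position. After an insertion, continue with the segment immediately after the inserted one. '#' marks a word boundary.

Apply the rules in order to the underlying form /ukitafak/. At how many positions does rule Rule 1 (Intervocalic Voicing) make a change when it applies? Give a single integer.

Rule 1 Intervocalic Voicing: [ukitafak] → [ugidafak]
Rule 2 Labial Nasal Assimilation: no change — [ugidafak]
Rule 3 Glottal Epenthesis: [ugidafak] → [hugidafak]
Rule Rule 1 changed 2 position(s).

2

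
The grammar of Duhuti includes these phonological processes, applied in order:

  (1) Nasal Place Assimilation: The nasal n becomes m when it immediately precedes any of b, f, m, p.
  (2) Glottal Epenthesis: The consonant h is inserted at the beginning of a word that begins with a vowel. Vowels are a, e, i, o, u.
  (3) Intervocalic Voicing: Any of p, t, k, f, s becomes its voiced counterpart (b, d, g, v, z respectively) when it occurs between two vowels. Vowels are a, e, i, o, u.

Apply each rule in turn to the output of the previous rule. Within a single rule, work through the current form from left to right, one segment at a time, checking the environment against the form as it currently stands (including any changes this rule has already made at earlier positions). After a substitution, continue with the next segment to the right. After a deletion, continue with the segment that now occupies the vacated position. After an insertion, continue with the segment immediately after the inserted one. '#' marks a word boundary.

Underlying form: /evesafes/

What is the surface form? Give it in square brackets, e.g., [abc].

(1) Nasal Place Assimilation: no change — [evesafes]
(2) Glottal Epenthesis: [evesafes] → [hevesafes]
(3) Intervocalic Voicing: [hevesafes] → [hevezaves]

[hevezaves]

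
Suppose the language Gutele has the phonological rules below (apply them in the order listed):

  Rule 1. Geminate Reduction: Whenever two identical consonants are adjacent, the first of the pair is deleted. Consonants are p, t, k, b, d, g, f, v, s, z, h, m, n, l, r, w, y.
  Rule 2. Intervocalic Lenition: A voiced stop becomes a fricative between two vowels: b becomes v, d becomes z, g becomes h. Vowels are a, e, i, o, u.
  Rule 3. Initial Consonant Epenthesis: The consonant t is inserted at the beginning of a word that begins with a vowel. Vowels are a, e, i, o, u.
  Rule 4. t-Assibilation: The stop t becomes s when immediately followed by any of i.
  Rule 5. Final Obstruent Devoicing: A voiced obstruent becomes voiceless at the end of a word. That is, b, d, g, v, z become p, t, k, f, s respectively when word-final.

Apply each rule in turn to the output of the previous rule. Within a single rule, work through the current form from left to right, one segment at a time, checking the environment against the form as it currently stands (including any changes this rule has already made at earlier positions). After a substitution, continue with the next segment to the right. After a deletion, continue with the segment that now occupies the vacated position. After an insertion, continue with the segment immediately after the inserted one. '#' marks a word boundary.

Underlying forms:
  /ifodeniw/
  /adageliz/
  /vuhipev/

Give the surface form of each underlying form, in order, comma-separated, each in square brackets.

/ifodeniw/:
  Rule 1 Geminate Reduction: no change — [ifodeniw]
  Rule 2 Intervocalic Lenition: [ifodeniw] → [ifozeniw]
  Rule 3 Initial Consonant Epenthesis: [ifozeniw] → [tifozeniw]
  Rule 4 t-Assibilation: [tifozeniw] → [sifozeniw]
  Rule 5 Final Obstruent Devoicing: no change — [sifozeniw]
/adageliz/:
  Rule 1 Geminate Reduction: no change — [adageliz]
  Rule 2 Intervocalic Lenition: [adageliz] → [azaheliz]
  Rule 3 Initial Consonant Epenthesis: [azaheliz] → [tazaheliz]
  Rule 4 t-Assibilation: no change — [tazaheliz]
  Rule 5 Final Obstruent Devoicing: [tazaheliz] → [tazahelis]
/vuhipev/:
  Rule 1 Geminate Reduction: no change — [vuhipev]
  Rule 2 Intervocalic Lenition: no change — [vuhipev]
  Rule 3 Initial Consonant Epenthesis: no change — [vuhipev]
  Rule 4 t-Assibilation: no change — [vuhipev]
  Rule 5 Final Obstruent Devoicing: [vuhipev] → [vuhipef]

[sifozeniw], [tazahelis], [vuhipef]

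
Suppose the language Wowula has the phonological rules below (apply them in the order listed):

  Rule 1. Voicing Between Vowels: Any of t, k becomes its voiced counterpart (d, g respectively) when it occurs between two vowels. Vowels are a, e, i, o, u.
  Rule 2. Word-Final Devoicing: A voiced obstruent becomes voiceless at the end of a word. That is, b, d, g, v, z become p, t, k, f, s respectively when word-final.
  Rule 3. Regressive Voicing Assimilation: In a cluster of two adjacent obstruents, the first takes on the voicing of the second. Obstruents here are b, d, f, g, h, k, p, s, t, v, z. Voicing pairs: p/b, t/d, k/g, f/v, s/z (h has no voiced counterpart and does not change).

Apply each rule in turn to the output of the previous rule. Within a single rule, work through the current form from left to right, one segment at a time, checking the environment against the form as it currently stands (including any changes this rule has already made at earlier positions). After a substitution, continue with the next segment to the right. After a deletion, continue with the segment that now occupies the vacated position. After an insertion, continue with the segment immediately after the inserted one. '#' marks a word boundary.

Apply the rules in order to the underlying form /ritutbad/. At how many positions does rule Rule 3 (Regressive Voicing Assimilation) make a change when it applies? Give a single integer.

Rule 1 Voicing Between Vowels: [ritutbad] → [ridutbad]
Rule 2 Word-Final Devoicing: [ridutbad] → [ridutbat]
Rule 3 Regressive Voicing Assimilation: [ridutbat] → [ridudbat]
Rule Rule 3 changed 1 position(s).

1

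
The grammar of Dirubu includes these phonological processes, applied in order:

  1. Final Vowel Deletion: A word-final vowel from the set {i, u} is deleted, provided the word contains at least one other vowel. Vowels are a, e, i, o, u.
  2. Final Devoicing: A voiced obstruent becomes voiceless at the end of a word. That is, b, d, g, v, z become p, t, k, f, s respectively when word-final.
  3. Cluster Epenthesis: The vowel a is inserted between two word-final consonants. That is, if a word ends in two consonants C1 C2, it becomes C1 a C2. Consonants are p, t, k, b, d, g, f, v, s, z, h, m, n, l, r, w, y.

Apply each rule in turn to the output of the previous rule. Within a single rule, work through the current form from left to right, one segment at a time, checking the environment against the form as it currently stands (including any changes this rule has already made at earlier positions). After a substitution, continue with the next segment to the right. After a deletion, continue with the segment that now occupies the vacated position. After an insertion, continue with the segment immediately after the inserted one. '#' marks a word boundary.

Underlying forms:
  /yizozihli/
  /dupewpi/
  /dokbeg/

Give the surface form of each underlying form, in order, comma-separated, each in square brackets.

[yizozihal], [dupewap], [dokbek]

/yizozihli/:
  1 Final Vowel Deletion: [yizozihli] → [yizozihl]
  2 Final Devoicing: no change — [yizozihl]
  3 Cluster Epenthesis: [yizozihl] → [yizozihal]
/dupewpi/:
  1 Final Vowel Deletion: [dupewpi] → [dupewp]
  2 Final Devoicing: no change — [dupewp]
  3 Cluster Epenthesis: [dupewp] → [dupewap]
/dokbeg/:
  1 Final Vowel Deletion: no change — [dokbeg]
  2 Final Devoicing: [dokbeg] → [dokbek]
  3 Cluster Epenthesis: no change — [dokbek]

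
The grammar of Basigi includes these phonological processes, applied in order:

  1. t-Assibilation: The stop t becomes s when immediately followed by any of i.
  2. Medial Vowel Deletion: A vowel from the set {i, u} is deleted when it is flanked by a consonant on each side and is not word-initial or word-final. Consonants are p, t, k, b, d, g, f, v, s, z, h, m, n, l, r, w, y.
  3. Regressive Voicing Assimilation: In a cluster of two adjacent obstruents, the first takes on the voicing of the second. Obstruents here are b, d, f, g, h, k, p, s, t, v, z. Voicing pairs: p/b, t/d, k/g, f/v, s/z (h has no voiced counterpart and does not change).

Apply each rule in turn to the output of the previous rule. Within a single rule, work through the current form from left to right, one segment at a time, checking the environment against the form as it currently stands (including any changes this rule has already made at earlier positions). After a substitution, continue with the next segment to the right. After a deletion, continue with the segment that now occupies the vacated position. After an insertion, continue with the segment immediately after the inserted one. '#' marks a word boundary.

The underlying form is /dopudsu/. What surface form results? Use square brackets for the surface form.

[dobtsu]

1 t-Assibilation: no change — [dopudsu]
2 Medial Vowel Deletion: [dopudsu] → [dopdsu]
3 Regressive Voicing Assimilation: [dopdsu] → [dobtsu]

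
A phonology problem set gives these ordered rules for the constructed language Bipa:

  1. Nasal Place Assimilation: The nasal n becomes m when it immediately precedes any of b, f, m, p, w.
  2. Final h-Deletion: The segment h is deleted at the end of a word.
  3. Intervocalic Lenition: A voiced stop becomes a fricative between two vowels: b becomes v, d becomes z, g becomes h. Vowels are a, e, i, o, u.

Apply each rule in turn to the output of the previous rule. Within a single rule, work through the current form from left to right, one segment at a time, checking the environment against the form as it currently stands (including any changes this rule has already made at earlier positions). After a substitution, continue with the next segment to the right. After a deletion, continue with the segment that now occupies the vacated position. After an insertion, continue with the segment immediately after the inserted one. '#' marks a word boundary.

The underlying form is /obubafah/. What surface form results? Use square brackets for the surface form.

1 Nasal Place Assimilation: no change — [obubafah]
2 Final h-Deletion: [obubafah] → [obubafa]
3 Intervocalic Lenition: [obubafa] → [ovuvafa]

[ovuvafa]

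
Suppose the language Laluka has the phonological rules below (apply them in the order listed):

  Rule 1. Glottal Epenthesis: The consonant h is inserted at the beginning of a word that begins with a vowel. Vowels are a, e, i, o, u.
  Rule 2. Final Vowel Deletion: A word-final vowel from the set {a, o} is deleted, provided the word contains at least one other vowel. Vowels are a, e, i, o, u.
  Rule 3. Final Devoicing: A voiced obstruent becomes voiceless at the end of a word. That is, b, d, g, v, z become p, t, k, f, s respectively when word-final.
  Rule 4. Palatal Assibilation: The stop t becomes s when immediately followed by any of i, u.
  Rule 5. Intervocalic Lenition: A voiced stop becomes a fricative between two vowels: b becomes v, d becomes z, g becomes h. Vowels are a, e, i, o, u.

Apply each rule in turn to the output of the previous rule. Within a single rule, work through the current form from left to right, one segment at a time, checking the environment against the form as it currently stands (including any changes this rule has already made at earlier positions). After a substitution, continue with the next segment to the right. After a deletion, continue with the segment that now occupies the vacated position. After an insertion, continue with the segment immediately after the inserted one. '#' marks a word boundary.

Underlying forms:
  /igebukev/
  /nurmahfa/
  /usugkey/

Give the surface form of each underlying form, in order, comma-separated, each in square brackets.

[hihevukef], [nurmahf], [husugkey]

/igebukev/:
  Rule 1 Glottal Epenthesis: [igebukev] → [higebukev]
  Rule 2 Final Vowel Deletion: no change — [higebukev]
  Rule 3 Final Devoicing: [higebukev] → [higebukef]
  Rule 4 Palatal Assibilation: no change — [higebukef]
  Rule 5 Intervocalic Lenition: [higebukef] → [hihevukef]
/nurmahfa/:
  Rule 1 Glottal Epenthesis: no change — [nurmahfa]
  Rule 2 Final Vowel Deletion: [nurmahfa] → [nurmahf]
  Rule 3 Final Devoicing: no change — [nurmahf]
  Rule 4 Palatal Assibilation: no change — [nurmahf]
  Rule 5 Intervocalic Lenition: no change — [nurmahf]
/usugkey/:
  Rule 1 Glottal Epenthesis: [usugkey] → [husugkey]
  Rule 2 Final Vowel Deletion: no change — [husugkey]
  Rule 3 Final Devoicing: no change — [husugkey]
  Rule 4 Palatal Assibilation: no change — [husugkey]
  Rule 5 Intervocalic Lenition: no change — [husugkey]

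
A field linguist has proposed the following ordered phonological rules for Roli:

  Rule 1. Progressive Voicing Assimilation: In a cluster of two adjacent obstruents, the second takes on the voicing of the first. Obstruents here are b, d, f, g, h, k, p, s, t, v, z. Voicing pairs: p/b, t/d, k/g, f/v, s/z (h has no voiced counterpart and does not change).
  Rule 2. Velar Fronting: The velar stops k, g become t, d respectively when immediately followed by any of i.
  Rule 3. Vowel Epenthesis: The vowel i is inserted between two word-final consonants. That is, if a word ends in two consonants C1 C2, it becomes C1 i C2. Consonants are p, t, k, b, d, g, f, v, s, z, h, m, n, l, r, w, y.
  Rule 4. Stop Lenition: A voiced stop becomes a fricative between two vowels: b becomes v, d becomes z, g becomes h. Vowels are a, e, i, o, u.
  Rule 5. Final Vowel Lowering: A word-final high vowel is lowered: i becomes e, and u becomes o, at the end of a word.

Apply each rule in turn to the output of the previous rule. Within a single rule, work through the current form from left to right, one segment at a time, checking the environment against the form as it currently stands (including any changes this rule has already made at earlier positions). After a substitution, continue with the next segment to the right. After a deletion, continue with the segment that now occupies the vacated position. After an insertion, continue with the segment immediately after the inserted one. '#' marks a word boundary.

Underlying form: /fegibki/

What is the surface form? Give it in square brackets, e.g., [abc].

Rule 1 Progressive Voicing Assimilation: [fegibki] → [fegibgi]
Rule 2 Velar Fronting: [fegibgi] → [fedibdi]
Rule 3 Vowel Epenthesis: no change — [fedibdi]
Rule 4 Stop Lenition: [fedibdi] → [fezibdi]
Rule 5 Final Vowel Lowering: [fezibdi] → [fezibde]

[fezibde]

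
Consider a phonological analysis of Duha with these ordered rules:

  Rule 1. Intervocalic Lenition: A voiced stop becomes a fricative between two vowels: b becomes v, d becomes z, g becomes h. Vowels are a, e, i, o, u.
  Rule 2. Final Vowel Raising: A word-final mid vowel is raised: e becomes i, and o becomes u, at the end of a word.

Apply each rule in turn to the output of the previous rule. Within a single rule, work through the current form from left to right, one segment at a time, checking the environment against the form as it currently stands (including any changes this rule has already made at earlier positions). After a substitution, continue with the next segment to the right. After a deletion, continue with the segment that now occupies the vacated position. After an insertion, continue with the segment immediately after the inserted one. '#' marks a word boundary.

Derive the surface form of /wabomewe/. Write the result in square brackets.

Rule 1 Intervocalic Lenition: [wabomewe] → [wavomewe]
Rule 2 Final Vowel Raising: [wavomewe] → [wavomewi]

[wavomewi]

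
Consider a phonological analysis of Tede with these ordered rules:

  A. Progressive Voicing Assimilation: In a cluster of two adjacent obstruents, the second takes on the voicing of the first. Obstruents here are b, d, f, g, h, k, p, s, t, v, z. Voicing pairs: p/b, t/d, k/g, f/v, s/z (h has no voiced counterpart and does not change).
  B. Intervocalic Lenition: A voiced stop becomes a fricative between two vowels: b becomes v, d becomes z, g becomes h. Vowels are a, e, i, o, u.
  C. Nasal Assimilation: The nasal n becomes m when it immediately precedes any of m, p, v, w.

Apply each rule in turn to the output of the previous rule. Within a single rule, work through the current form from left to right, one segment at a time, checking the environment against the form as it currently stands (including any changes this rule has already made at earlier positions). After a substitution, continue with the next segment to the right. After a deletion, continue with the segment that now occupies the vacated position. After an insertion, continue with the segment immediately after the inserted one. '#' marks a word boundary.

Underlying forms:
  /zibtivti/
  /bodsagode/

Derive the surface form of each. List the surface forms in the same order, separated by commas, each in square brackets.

[zibdivdi], [bodzahoze]

/zibtivti/:
  A Progressive Voicing Assimilation: [zibtivti] → [zibdivdi]
  B Intervocalic Lenition: no change — [zibdivdi]
  C Nasal Assimilation: no change — [zibdivdi]
/bodsagode/:
  A Progressive Voicing Assimilation: [bodsagode] → [bodzagode]
  B Intervocalic Lenition: [bodzagode] → [bodzahoze]
  C Nasal Assimilation: no change — [bodzahoze]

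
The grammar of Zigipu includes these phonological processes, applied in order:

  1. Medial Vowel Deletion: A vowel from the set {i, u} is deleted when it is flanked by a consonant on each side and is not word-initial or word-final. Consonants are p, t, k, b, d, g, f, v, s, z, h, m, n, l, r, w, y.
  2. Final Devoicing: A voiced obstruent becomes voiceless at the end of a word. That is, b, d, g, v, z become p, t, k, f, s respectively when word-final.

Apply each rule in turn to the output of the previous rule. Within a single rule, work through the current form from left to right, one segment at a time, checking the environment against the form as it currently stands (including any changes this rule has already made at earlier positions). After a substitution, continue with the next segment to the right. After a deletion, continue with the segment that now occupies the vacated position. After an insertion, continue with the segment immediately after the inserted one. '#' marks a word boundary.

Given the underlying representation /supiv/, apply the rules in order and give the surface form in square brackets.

[spf]

1 Medial Vowel Deletion: [supiv] → [spv]
2 Final Devoicing: [spv] → [spf]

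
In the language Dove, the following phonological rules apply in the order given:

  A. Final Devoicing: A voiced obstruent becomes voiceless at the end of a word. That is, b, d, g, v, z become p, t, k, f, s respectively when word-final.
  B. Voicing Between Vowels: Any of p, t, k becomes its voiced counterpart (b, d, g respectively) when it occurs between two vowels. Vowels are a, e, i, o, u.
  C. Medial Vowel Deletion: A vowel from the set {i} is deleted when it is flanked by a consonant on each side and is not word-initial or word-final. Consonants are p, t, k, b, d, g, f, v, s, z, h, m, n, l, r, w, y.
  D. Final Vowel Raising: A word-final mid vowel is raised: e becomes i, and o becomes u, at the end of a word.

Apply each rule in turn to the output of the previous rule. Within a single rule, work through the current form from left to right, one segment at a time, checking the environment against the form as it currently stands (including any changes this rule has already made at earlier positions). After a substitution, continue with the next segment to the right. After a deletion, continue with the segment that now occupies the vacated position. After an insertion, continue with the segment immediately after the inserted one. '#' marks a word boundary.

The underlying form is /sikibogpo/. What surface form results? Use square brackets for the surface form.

[sgbogpu]

A Final Devoicing: no change — [sikibogpo]
B Voicing Between Vowels: [sikibogpo] → [sigibogpo]
C Medial Vowel Deletion: [sigibogpo] → [sgbogpo]
D Final Vowel Raising: [sgbogpo] → [sgbogpu]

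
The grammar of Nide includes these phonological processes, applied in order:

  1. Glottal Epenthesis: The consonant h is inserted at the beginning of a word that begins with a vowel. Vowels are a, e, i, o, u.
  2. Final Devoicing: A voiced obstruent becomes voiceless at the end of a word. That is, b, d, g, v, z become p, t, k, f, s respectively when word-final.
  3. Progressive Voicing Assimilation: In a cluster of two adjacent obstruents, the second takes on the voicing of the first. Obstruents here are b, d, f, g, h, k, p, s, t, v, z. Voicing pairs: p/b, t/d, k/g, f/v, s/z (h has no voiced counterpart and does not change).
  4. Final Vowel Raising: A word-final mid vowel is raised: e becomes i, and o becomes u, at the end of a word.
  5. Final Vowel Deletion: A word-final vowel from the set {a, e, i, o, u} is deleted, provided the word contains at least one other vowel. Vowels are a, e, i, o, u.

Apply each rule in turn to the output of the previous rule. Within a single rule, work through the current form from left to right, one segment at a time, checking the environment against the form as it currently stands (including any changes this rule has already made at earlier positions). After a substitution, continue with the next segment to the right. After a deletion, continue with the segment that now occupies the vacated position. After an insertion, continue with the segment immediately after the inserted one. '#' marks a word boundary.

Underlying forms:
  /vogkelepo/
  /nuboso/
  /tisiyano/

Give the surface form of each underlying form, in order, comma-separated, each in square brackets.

/vogkelepo/:
  1 Glottal Epenthesis: no change — [vogkelepo]
  2 Final Devoicing: no change — [vogkelepo]
  3 Progressive Voicing Assimilation: [vogkelepo] → [voggelepo]
  4 Final Vowel Raising: [voggelepo] → [voggelepu]
  5 Final Vowel Deletion: [voggelepu] → [voggelep]
/nuboso/:
  1 Glottal Epenthesis: no change — [nuboso]
  2 Final Devoicing: no change — [nuboso]
  3 Progressive Voicing Assimilation: no change — [nuboso]
  4 Final Vowel Raising: [nuboso] → [nubosu]
  5 Final Vowel Deletion: [nubosu] → [nubos]
/tisiyano/:
  1 Glottal Epenthesis: no change — [tisiyano]
  2 Final Devoicing: no change — [tisiyano]
  3 Progressive Voicing Assimilation: no change — [tisiyano]
  4 Final Vowel Raising: [tisiyano] → [tisiyanu]
  5 Final Vowel Deletion: [tisiyanu] → [tisiyan]

[voggelep], [nubos], [tisiyan]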